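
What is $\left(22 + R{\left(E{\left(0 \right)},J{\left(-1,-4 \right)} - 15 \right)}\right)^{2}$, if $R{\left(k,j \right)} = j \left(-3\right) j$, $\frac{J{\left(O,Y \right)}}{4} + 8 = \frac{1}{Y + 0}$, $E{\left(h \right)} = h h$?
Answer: $47472100$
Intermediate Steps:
$E{\left(h \right)} = h^{2}$
$J{\left(O,Y \right)} = -32 + \frac{4}{Y}$ ($J{\left(O,Y \right)} = -32 + \frac{4}{Y + 0} = -32 + \frac{4}{Y}$)
$R{\left(k,j \right)} = - 3 j^{2}$ ($R{\left(k,j \right)} = - 3 j j = - 3 j^{2}$)
$\left(22 + R{\left(E{\left(0 \right)},J{\left(-1,-4 \right)} - 15 \right)}\right)^{2} = \left(22 - 3 \left(\left(-32 + \frac{4}{-4}\right) - 15\right)^{2}\right)^{2} = \left(22 - 3 \left(\left(-32 + 4 \left(- \frac{1}{4}\right)\right) - 15\right)^{2}\right)^{2} = \left(22 - 3 \left(\left(-32 - 1\right) - 15\right)^{2}\right)^{2} = \left(22 - 3 \left(-33 - 15\right)^{2}\right)^{2} = \left(22 - 3 \left(-48\right)^{2}\right)^{2} = \left(22 - 6912\right)^{2} = \left(-6890\right)^{2} = 47472100$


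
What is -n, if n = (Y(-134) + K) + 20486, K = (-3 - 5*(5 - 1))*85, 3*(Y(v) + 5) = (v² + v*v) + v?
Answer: -30452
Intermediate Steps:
Y(v) = -5 + v/3 + 2*v²/3 (Y(v) = -5 + ((v² + v*v) + v)/3 = -5 + ((v² + v²) + v)/3 = -5 + (2*v² + v)/3 = -5 + (v + 2*v²)/3 = -5 + (v/3 + 2*v²/3) = -5 + v/3 + 2*v²/3)
K = -1955 (K = (-3 - 5*4)*85 = (-3 - 20)*85 = -23*85 = -1955)
n = 30452 (n = ((-5 + (⅓)*(-134) + (⅔)*(-134)²) - 1955) + 20486 = ((-5 - 134/3 + (⅔)*17956) - 1955) + 20486 = ((-5 - 134/3 + 35912/3) - 1955) + 20486 = (11921 - 1955) + 20486 = 9966 + 20486 = 30452)
-n = -1*30452 = -30452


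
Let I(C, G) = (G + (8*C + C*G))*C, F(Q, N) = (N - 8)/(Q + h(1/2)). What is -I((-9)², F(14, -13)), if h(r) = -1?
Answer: -542862/13 ≈ -41759.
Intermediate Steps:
F(Q, N) = (-8 + N)/(-1 + Q) (F(Q, N) = (N - 8)/(Q - 1) = (-8 + N)/(-1 + Q))
I(C, G) = C*(G + 8*C + C*G) (I(C, G) = (G + 8*C + C*G)*C = C*(G + 8*C + C*G))
-I((-9)², F(14, -13)) = -(-9)²*((-8 - 13)/(-1 + 14) + 8*(-9)² + (-9)²*((-8 - 13)/(-1 + 14))) = -81*(-21/13 + 8*81 + 81*(-21/13)) = -81*((1/13)*(-21) + 648 + 81*((1/13)*(-21))) = -81*(-21/13 + 648 + 81*(-21/13)) = -81*(-21/13 + 648 - 1701/13) = -81*6702/13 = -1*542862/13 = -542862/13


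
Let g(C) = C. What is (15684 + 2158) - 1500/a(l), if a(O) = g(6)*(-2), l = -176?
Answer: 17967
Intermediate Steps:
a(O) = -12 (a(O) = 6*(-2) = -12)
(15684 + 2158) - 1500/a(l) = (15684 + 2158) - 1500/(-12) = 17842 - 1500*(-1)/12 = 17842 - 1*(-125) = 17842 + 125 = 17967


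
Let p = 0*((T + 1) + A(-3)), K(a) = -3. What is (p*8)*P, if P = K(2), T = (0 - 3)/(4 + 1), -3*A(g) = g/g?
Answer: 0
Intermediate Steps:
A(g) = -1/3 (A(g) = -g/(3*g) = -1/3*1 = -1/3)
T = -3/5 ≈ -0.60000
P = -3
p = 0 (p = 0*((-3/5 + 1) - 1/3) = 0*(2/5 - 1/3) = 0*(1/15) = 0)
(p*8)*P = (0*8)*(-3) = 0*(-3) = 0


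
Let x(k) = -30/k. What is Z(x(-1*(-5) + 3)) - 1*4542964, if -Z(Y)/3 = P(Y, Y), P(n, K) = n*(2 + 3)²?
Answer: -18170731/4 ≈ -4.5427e+6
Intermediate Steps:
P(n, K) = 25*n (P(n, K) = n*5² = n*25 = 25*n)
Z(Y) = -75*Y
Z(x(-1*(-5) + 3)) - 1*4542964 = -(-2250)/(-1*(-5) + 3) - 1*4542964 = -(-2250)/(5 + 3) - 4542964 = -(-2250)/8 - 4542964 = -75*(-15/4) - 4542964 = 1125/4 - 4542964 = -18170731/4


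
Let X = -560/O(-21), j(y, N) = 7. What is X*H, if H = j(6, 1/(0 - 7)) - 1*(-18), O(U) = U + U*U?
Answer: -100/3 ≈ -33.333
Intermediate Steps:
O(U) = U + U**2
X = -4/3 (X = -560*(-1/(21*(1 - 21))) = -560/((-21*(-20))) = -560/420 = -560*1/420 = -4/3 ≈ -1.3333)
H = 25 (H = 7 - 1*(-18) = 7 + 18 = 25)
X*H = -4/3*25 = -100/3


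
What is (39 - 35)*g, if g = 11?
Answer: 44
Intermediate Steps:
(39 - 35)*g = (39 - 35)*11 = 4*11 = 44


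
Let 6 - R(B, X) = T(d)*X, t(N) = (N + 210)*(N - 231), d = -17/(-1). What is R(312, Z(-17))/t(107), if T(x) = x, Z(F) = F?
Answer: -295/39308 ≈ -0.0075048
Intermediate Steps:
d = 17 (d = -17*(-1) = 17)
t(N) = (-231 + N)*(210 + N) (t(N) = (210 + N)*(-231 + N) = (-231 + N)*(210 + N))
R(B, X) = 6 - 17*X
R(312, Z(-17))/t(107) = (6 - 17*(-17))/(-48510 + 107² - 21*107) = (6 + 289)/(-48510 + 11449 - 2247) = 295/(-39308) = 295*(-1/39308) = -295/39308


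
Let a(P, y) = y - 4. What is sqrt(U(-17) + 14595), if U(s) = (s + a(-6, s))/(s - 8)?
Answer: sqrt(364913)/5 ≈ 120.82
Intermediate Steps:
a(P, y) = -4 + y
U(s) = (-4 + 2*s)/(-8 + s) (U(s) = (s + (-4 + s))/(s - 8) = (-4 + 2*s)/(-8 + s))
sqrt(U(-17) + 14595) = sqrt(2*(-2 - 17)/(-8 - 17) + 14595) = sqrt(2*(-19)/(-25) + 14595) = sqrt(2*(-1/25)*(-19) + 14595) = sqrt(38/25 + 14595) = sqrt(364913/25) = sqrt(364913)/5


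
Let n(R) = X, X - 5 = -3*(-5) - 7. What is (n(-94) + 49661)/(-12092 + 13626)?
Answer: 24837/767 ≈ 32.382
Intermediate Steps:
X = 13 (X = 5 + (-3*(-5) - 7) = 5 + (15 - 7) = 5 + 8 = 13)
n(R) = 13
(n(-94) + 49661)/(-12092 + 13626) = (13 + 49661)/(-12092 + 13626) = 49674/1534 = 49674*(1/1534) = 24837/767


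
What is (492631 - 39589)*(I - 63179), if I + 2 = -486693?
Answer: -249116016708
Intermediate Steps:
I = -486695 (I = -2 - 486693 = -486695)
(492631 - 39589)*(I - 63179) = (492631 - 39589)*(-486695 - 63179) = 453042*(-549874) = -249116016708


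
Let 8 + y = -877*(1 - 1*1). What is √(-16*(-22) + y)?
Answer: 2*√86 ≈ 18.547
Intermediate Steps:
y = -8 (y = -8 - 877*(1 - 1*1) = -8 - 877*(1 - 1) = -8 - 877*0 = -8 + 0 = -8)
√(-16*(-22) + y) = √(-16*(-22) - 8) = √(352 - 8) = √344 = 2*√86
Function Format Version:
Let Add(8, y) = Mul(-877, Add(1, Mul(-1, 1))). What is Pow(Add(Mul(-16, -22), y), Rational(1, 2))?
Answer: Mul(2, Pow(86, Rational(1, 2))) ≈ 18.547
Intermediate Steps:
y = -8 (y = Add(-8, Mul(-877, Add(1, Mul(-1, 1)))) = Add(-8, Mul(-877, Add(1, -1))) = Add(-8, Mul(-877, 0)) = Add(-8, 0) = -8)
Pow(Add(Mul(-16, -22), y), Rational(1, 2)) = Pow(Add(Mul(-16, -22), -8), Rational(1, 2)) = Pow(Add(352, -8), Rational(1, 2)) = Pow(344, Rational(1, 2)) = Mul(2, Pow(86, Rational(1, 2)))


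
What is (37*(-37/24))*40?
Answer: -6845/3 ≈ -2281.7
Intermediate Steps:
(37*(-37/24))*40 = -1369/24*40 = -6845/3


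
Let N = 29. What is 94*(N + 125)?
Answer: 14476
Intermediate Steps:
94*(N + 125) = 94*(29 + 125) = 94*154 = 14476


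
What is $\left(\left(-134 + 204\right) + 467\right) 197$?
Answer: $105789$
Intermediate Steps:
$\left(\left(-134 + 204\right) + 467\right) 197 = \left(70 + 467\right) 197 = 537 \cdot 197 = 105789$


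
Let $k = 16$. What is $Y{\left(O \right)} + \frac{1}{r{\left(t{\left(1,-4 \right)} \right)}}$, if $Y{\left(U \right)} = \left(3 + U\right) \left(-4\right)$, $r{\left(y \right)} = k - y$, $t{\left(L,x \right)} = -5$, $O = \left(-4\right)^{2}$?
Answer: $- \frac{1595}{21} \approx -75.952$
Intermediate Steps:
$O = 16$
$r{\left(y \right)} = 16 - y$
$Y{\left(U \right)} = -12 - 4 U$
$Y{\left(O \right)} + \frac{1}{r{\left(t{\left(1,-4 \right)} \right)}} = \left(-12 - 64\right) + \frac{1}{16 - -5} = \left(-12 - 64\right) + \frac{1}{16 + 5} = -76 + \frac{1}{21} = - \frac{1595}{21}$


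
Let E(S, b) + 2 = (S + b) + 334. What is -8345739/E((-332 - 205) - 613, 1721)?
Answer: -2781913/301 ≈ -9242.2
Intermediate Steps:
E(S, b) = 332 + S + b (E(S, b) = -2 + ((S + b) + 334) = -2 + (334 + S + b) = 332 + S + b)
-8345739/E((-332 - 205) - 613, 1721) = -8345739/(332 + ((-332 - 205) - 613) + 1721) = -8345739/(332 + (-537 - 613) + 1721) = -8345739/(332 - 1150 + 1721) = -8345739/903 = -8345739*1/903 = -2781913/301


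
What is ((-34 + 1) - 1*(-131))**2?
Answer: 9604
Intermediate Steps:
((-34 + 1) - 1*(-131))**2 = (-33 + 131)**2 = 98**2 = 9604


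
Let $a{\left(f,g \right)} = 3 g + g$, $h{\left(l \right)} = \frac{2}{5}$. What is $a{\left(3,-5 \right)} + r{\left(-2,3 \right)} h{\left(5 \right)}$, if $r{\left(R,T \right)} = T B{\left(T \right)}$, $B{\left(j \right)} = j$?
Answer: $- \frac{82}{5} \approx -16.4$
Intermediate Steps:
$h{\left(l \right)} = \frac{2}{5}$ ($h{\left(l \right)} = 2 \cdot \frac{1}{5} = \frac{2}{5}$)
$a{\left(f,g \right)} = 4 g$
$r{\left(R,T \right)} = T^{2}$ ($r{\left(R,T \right)} = T T = T^{2}$)
$a{\left(3,-5 \right)} + r{\left(-2,3 \right)} h{\left(5 \right)} = 4 \left(-5\right) + 3^{2} \cdot \frac{2}{5} = -20 + 9 \cdot \frac{2}{5} = -20 + \frac{18}{5} = - \frac{82}{5}$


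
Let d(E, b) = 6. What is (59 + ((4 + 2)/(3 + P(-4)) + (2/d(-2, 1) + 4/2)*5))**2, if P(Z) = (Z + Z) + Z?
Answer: 4900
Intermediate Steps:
P(Z) = 3*Z (P(Z) = 2*Z + Z = 3*Z)
(59 + ((4 + 2)/(3 + P(-4)) + (2/d(-2, 1) + 4/2)*5))**2 = (59 + ((4 + 2)/(3 + 3*(-4)) + (2/6 + 4/2)*5))**2 = (59 + (6/(3 - 12) + (2*(1/6) + 4*(1/2))*5))**2 = (59 + (6/(-9) + (1/3 + 2)*5))**2 = (59 + (6*(-1/9) + (7/3)*5))**2 = (59 + (-2/3 + 35/3))**2 = (59 + 11)**2 = 70**2 = 4900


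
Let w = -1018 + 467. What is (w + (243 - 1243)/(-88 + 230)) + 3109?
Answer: 181118/71 ≈ 2551.0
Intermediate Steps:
w = -551
(w + (243 - 1243)/(-88 + 230)) + 3109 = (-551 + (243 - 1243)/(-88 + 230)) + 3109 = (-551 - 1000/142) + 3109 = (-551 - 1000*1/142) + 3109 = (-551 - 500/71) + 3109 = -39621/71 + 3109 = 181118/71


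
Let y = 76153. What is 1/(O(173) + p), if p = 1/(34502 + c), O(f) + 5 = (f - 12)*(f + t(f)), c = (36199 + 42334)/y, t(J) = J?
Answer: 375358477/20907842538256 ≈ 1.7953e-5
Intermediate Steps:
c = 11219/10879 (c = (36199 + 42334)/76153 = 78533*(1/76153) = 11219/10879 ≈ 1.0313)
O(f) = -5 + 2*f*(-12 + f) (O(f) = -5 + (f - 12)*(f + f) = -5 + (-12 + f)*(2*f) = -5 + 2*f*(-12 + f))
p = 10879/375358477 (p = 1/(34502 + 11219/10879) = 1/(375358477/10879) = 10879/375358477 ≈ 2.8983e-5)
1/(O(173) + p) = 1/((-5 - 24*173 + 2*173²) + 10879/375358477) = 1/((-5 - 4152 + 2*29929) + 10879/375358477) = 1/((-5 - 4152 + 59858) + 10879/375358477) = 1/(55701 + 10879/375358477) = 1/(20907842538256/375358477) = 375358477/20907842538256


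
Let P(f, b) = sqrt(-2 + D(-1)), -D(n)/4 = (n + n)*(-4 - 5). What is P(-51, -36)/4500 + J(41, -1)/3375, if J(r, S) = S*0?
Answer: I*sqrt(74)/4500 ≈ 0.0019116*I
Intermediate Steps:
D(n) = 72*n (D(n) = -4*(n + n)*(-4 - 5) = -4*2*n*(-9) = -(-72)*n = 72*n)
J(r, S) = 0
P(f, b) = I*sqrt(74) (P(f, b) = sqrt(-2 + 72*(-1)) = sqrt(-2 - 72) = sqrt(-74) = I*sqrt(74))
P(-51, -36)/4500 + J(41, -1)/3375 = (I*sqrt(74))/4500 + 0/3375 = (I*sqrt(74))*(1/4500) + 0*(1/3375) = I*sqrt(74)/4500 + 0 = I*sqrt(74)/4500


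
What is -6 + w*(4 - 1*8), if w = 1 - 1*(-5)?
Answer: -30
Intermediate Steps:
w = 6 (w = 1 + 5 = 6)
-6 + w*(4 - 1*8) = -6 + 6*(4 - 1*8) = -6 + 6*(4 - 8) = -6 + 6*(-4) = -6 - 24 = -30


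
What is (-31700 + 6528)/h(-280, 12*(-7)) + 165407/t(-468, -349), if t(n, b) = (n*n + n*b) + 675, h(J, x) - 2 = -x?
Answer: -437610515/1497303 ≈ -292.27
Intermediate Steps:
h(J, x) = 2 - x
t(n, b) = 675 + n**2 + b*n (t(n, b) = (n**2 + b*n) + 675 = 675 + n**2 + b*n)
(-31700 + 6528)/h(-280, 12*(-7)) + 165407/t(-468, -349) = (-31700 + 6528)/(2 - 12*(-7)) + 165407/(675 + (-468)**2 - 349*(-468)) = -25172/(2 - 1*(-84)) + 165407/(675 + 219024 + 163332) = -25172/(2 + 84) + 165407/383031 = -25172/86 + 165407*(1/383031) = -25172*1/86 + 15037/34821 = -12586/43 + 15037/34821 = -437610515/1497303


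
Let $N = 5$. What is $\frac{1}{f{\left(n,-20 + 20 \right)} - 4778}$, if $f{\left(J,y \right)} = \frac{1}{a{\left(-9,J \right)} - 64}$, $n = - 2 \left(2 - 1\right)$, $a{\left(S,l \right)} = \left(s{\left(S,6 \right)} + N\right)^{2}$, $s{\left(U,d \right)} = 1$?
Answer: $- \frac{28}{133785} \approx -0.00020929$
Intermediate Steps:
$a{\left(S,l \right)} = 36$ ($a{\left(S,l \right)} = \left(1 + 5\right)^{2} = 6^{2} = 36$)
$n = -2$ ($n = \left(-2\right) 1 = -2$)
$f{\left(J,y \right)} = - \frac{1}{28}$ ($f{\left(J,y \right)} = \frac{1}{36 - 64} = \frac{1}{-28} = - \frac{1}{28}$)
$\frac{1}{f{\left(n,-20 + 20 \right)} - 4778} = \frac{1}{- \frac{1}{28} - 4778} = \frac{1}{- \frac{133785}{28}} = - \frac{28}{133785}$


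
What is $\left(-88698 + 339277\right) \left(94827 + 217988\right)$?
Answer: $78384869885$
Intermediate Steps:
$\left(-88698 + 339277\right) \left(94827 + 217988\right) = 250579 \cdot 312815 = 78384869885$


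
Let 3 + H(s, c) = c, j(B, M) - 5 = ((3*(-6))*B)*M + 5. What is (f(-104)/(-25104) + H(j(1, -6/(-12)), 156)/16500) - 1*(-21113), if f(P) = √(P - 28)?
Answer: 116121551/5500 - I*√33/12552 ≈ 21113.0 - 0.00045766*I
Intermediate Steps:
f(P) = √(-28 + P)
j(B, M) = 10 - 18*B*M (j(B, M) = 5 + (((3*(-6))*B)*M + 5) = 5 + ((-18*B)*M + 5) = 5 + (-18*B*M + 5) = 5 + (5 - 18*B*M) = 10 - 18*B*M)
H(s, c) = -3 + c
(f(-104)/(-25104) + H(j(1, -6/(-12)), 156)/16500) - 1*(-21113) = (√(-28 - 104)/(-25104) + (-3 + 156)/16500) - 1*(-21113) = (√(-132)*(-1/25104) + 153*(1/16500)) + 21113 = ((2*I*√33)*(-1/25104) + 51/5500) + 21113 = (-I*√33/12552 + 51/5500) + 21113 = (51/5500 - I*√33/12552) + 21113 = 116121551/5500 - I*√33/12552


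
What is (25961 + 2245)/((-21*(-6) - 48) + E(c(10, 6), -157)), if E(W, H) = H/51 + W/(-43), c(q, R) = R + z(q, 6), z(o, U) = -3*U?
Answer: 61855758/164915 ≈ 375.08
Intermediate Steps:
c(q, R) = -18 + R (c(q, R) = R - 3*6 = R - 18 = -18 + R)
E(W, H) = -W/43 + H/51 (E(W, H) = H*(1/51) + W*(-1/43) = H/51 - W/43 = -W/43 + H/51)
(25961 + 2245)/((-21*(-6) - 48) + E(c(10, 6), -157)) = (25961 + 2245)/((-21*(-6) - 48) + (-(-18 + 6)/43 + (1/51)*(-157))) = 28206/((126 - 48) + (-1/43*(-12) - 157/51)) = 28206/(78 + (12/43 - 157/51)) = 28206/(78 - 6139/2193) = 28206/(164915/2193) = 28206*(2193/164915) = 61855758/164915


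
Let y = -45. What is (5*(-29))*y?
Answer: 6525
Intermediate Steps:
(5*(-29))*y = (5*(-29))*(-45) = -145*(-45) = 6525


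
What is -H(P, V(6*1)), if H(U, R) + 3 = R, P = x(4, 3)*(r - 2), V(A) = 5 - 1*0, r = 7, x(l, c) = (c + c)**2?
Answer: -2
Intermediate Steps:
x(l, c) = 4*c**2 (x(l, c) = (2*c)**2 = 4*c**2)
V(A) = 5 (V(A) = 5 + 0 = 5)
P = 180 (P = (4*3**2)*(7 - 2) = (4*9)*5 = 36*5 = 180)
H(U, R) = -3 + R
-H(P, V(6*1)) = -(-3 + 5) = -1*2 = -2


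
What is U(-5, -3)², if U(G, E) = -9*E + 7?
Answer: 1156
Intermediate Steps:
U(G, E) = 7 - 9*E
U(-5, -3)² = (7 - 9*(-3))² = (7 + 27)² = 34² = 1156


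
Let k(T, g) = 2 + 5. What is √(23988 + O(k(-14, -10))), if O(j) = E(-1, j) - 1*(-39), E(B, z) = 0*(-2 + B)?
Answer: √24027 ≈ 155.01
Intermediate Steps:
k(T, g) = 7
E(B, z) = 0
O(j) = 39 (O(j) = 0 - 1*(-39) = 0 + 39 = 39)
√(23988 + O(k(-14, -10))) = √(23988 + 39) = √24027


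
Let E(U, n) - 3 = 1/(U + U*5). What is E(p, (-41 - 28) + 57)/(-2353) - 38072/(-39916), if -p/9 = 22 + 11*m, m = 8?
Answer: 132853556959/139474686780 ≈ 0.95253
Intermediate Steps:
p = -990 (p = -9*(22 + 11*8) = -9*(22 + 88) = -9*110 = -990)
E(U, n) = 3 + 1/(6*U) (E(U, n) = 3 + 1/(U + U*5) = 3 + 1/(U + 5*U) = 3 + 1/(6*U))
E(p, (-41 - 28) + 57)/(-2353) - 38072/(-39916) = (3 + (1/6)/(-990))/(-2353) - 38072/(-39916) = (3 + (1/6)*(-1/990))*(-1/2353) - 38072*(-1/39916) = (3 - 1/5940)*(-1/2353) + 9518/9979 = (17819/5940)*(-1/2353) + 9518/9979 = -17819/13976820 + 9518/9979 = 132853556959/139474686780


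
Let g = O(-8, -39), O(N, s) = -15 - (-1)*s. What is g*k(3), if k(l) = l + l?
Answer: -324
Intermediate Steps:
O(N, s) = -15 + s
g = -54 (g = -15 - 39 = -54)
k(l) = 2*l
g*k(3) = -108*3 = -54*6 = -324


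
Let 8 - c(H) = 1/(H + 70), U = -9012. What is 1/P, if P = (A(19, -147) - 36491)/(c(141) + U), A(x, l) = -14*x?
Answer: 1899845/7755727 ≈ 0.24496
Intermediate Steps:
c(H) = 8 - 1/(70 + H) (c(H) = 8 - 1/(H + 70) = 8 - 1/(70 + H))
P = 7755727/1899845 (P = (-14*19 - 36491)/((559 + 8*141)/(70 + 141) - 9012) = (-266 - 36491)/((559 + 1128)/211 - 9012) = -36757/((1/211)*1687 - 9012) = -36757/(1687/211 - 9012) = -36757/(-1899845/211) = -36757*(-211/1899845) = 7755727/1899845 ≈ 4.0823)
1/P = 1/(7755727/1899845) = 1899845/7755727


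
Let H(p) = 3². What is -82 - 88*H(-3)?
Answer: -874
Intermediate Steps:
H(p) = 9
-82 - 88*H(-3) = -82 - 88*9 = -82 - 792 = -874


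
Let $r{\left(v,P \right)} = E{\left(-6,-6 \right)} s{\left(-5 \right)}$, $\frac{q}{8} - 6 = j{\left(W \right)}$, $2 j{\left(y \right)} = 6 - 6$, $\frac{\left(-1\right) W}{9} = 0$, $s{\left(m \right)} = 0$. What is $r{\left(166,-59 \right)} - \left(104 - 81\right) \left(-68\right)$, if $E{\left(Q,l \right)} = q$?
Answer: $1564$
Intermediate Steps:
$W = 0$ ($W = \left(-9\right) 0 = 0$)
$j{\left(y \right)} = 0$ ($j{\left(y \right)} = \frac{6 - 6}{2} = \frac{1}{2} \cdot 0 = 0$)
$q = 48$ ($q = 48 + 8 \cdot 0 = 48 + 0 = 48$)
$E{\left(Q,l \right)} = 48$
$r{\left(v,P \right)} = 0$ ($r{\left(v,P \right)} = 48 \cdot 0 = 0$)
$r{\left(166,-59 \right)} - \left(104 - 81\right) \left(-68\right) = 0 - \left(104 - 81\right) \left(-68\right) = 0 - 23 \left(-68\right) = 0 - -1564 = 0 + 1564 = 1564$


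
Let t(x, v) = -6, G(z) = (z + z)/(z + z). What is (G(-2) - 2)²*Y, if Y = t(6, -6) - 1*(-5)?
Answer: -1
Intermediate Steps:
G(z) = 1 (G(z) = (2*z)/((2*z)) = (2*z)*(1/(2*z)) = 1)
Y = -1 (Y = -6 - 1*(-5) = -6 + 5 = -1)
(G(-2) - 2)²*Y = (1 - 2)²*(-1) = (-1)²*(-1) = 1*(-1) = -1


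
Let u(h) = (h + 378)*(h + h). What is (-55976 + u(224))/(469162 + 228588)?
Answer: 21372/69775 ≈ 0.30630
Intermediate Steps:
u(h) = 2*h*(378 + h) (u(h) = (378 + h)*(2*h) = 2*h*(378 + h))
(-55976 + u(224))/(469162 + 228588) = (-55976 + 2*224*(378 + 224))/(469162 + 228588) = (-55976 + 2*224*602)/697750 = (-55976 + 269696)*(1/697750) = 213720*(1/697750) = 21372/69775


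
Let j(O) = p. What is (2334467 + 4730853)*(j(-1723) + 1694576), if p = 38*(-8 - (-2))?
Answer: 11971110811360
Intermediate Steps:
p = -228 (p = 38*(-8 - 1*(-2)) = 38*(-8 + 2) = 38*(-6) = -228)
j(O) = -228
(2334467 + 4730853)*(j(-1723) + 1694576) = (2334467 + 4730853)*(-228 + 1694576) = 7065320*1694348 = 11971110811360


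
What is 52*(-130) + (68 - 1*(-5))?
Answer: -6687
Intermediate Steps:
52*(-130) + (68 - 1*(-5)) = -6760 + (68 + 5) = -6760 + 73 = -6687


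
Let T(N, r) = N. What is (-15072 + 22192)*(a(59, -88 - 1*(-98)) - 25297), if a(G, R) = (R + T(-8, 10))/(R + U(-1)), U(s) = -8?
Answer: -180107520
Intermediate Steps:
a(G, R) = 1 (a(G, R) = (R - 8)/(R - 8) = (-8 + R)/(-8 + R) = 1)
(-15072 + 22192)*(a(59, -88 - 1*(-98)) - 25297) = (-15072 + 22192)*(1 - 25297) = 7120*(-25296) = -180107520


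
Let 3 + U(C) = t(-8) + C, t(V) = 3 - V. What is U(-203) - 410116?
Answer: -410311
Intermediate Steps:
U(C) = 8 + C (U(C) = -3 + ((3 - 1*(-8)) + C) = -3 + ((3 + 8) + C) = -3 + (11 + C) = 8 + C)
U(-203) - 410116 = (8 - 203) - 410116 = -195 - 410116 = -410311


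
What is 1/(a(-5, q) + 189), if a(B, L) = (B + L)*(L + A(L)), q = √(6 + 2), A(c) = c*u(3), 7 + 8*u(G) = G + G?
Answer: 32/6247 + 10*√2/43729 ≈ 0.0054459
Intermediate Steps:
u(G) = -7/8 + G/4 (u(G) = -7/8 + (G + G)/8 = -7/8 + (2*G)/8 = -7/8 + G/4)
A(c) = -c/8 (A(c) = c*(-7/8 + (¼)*3) = c*(-7/8 + ¾) = c*(-⅛) = -c/8)
q = 2*√2 (q = √8 = 2*√2 ≈ 2.8284)
a(B, L) = 7*L*(B + L)/8 (a(B, L) = (B + L)*(L - L/8) = (B + L)*(7*L/8) = 7*L*(B + L)/8)
1/(a(-5, q) + 189) = 1/(7*(2*√2)*(-5 + 2*√2)/8 + 189) = 1/(7*√2*(-5 + 2*√2)/4 + 189) = 1/(189 + 7*√2*(-5 + 2*√2)/4)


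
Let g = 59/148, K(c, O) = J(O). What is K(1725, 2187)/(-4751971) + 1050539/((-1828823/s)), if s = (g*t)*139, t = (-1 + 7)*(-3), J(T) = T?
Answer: 44929141671447/78417025442 ≈ 572.95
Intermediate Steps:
t = -18 (t = 6*(-3) = -18)
K(c, O) = O
g = 59/148 (g = 59*(1/148) = 59/148 ≈ 0.39865)
s = -73809/74 (s = ((59/148)*(-18))*139 = -531/74*139 = -73809/74 ≈ -997.42)
K(1725, 2187)/(-4751971) + 1050539/((-1828823/s)) = 2187/(-4751971) + 1050539/((-1828823/(-73809/74))) = 2187*(-1/4751971) + 1050539/((-1828823*(-74/73809))) = -2187/4751971 + 1050539/(16502/9) = -2187/4751971 + 1050539*(9/16502) = -2187/4751971 + 9454851/16502 = 44929141671447/78417025442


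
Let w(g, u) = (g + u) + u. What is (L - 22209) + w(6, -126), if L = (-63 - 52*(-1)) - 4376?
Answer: -26842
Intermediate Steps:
w(g, u) = g + 2*u
L = -4387 (L = (-63 + 52) - 4376 = -11 - 4376 = -4387)
(L - 22209) + w(6, -126) = (-4387 - 22209) + (6 + 2*(-126)) = -26596 + (6 - 252) = -26596 - 246 = -26842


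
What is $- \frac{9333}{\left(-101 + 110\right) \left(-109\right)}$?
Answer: $\frac{1037}{109} \approx 9.5138$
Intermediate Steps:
$- \frac{9333}{\left(-101 + 110\right) \left(-109\right)} = - \frac{9333}{9 \left(-109\right)} = - \frac{9333}{-981} = \left(-9333\right) \left(- \frac{1}{981}\right) = \frac{1037}{109}$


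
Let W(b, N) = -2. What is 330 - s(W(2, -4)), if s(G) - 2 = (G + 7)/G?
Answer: 661/2 ≈ 330.50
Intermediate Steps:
s(G) = 2 + (7 + G)/G (s(G) = 2 + (G + 7)/G = 2 + (7 + G)/G)
330 - s(W(2, -4)) = 330 - (3 + 7/(-2)) = 330 - (3 + 7*(-1/2)) = 330 - (3 - 7/2) = 330 - 1*(-1/2) = 330 + 1/2 = 661/2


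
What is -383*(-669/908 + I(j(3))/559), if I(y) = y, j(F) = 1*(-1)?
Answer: 143578657/507572 ≈ 282.87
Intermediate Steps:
j(F) = -1
-383*(-669/908 + I(j(3))/559) = -383*(-669/908 - 1/559) = -383*(-374879/507572) = 143578657/507572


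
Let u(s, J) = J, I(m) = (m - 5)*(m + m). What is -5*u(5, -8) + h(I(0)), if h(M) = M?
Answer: 40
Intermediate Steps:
I(m) = 2*m*(-5 + m) (I(m) = (-5 + m)*(2*m) = 2*m*(-5 + m))
-5*u(5, -8) + h(I(0)) = -5*(-8) + 2*0*(-5 + 0) = 40 + 2*0*(-5) = 40 + 0 = 40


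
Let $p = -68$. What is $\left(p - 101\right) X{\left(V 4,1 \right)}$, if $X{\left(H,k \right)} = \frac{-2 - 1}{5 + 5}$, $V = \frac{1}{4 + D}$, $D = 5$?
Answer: $\frac{507}{10} \approx 50.7$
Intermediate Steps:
$V = \frac{1}{9}$ ($V = \frac{1}{4 + 5} = \frac{1}{9} \approx 0.11111$)
$X{\left(H,k \right)} = - \frac{3}{10}$
$\left(p - 101\right) X{\left(V 4,1 \right)} = \left(-68 - 101\right) \left(- \frac{3}{10}\right) = \left(-169\right) \left(- \frac{3}{10}\right) = \frac{507}{10}$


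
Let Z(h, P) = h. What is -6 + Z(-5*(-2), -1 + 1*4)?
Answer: 4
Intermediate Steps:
-6 + Z(-5*(-2), -1 + 1*4) = -6 - 5*(-2) = -6 + 10 = 4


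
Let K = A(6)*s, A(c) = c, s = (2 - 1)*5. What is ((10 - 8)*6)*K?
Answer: 360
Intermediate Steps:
s = 5 (s = 1*5 = 5)
K = 30 (K = 6*5 = 30)
((10 - 8)*6)*K = ((10 - 8)*6)*30 = (2*6)*30 = 12*30 = 360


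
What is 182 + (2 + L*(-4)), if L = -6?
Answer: 208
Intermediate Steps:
182 + (2 + L*(-4)) = 182 + (2 - 6*(-4)) = 182 + (2 + 24) = 182 + 26 = 208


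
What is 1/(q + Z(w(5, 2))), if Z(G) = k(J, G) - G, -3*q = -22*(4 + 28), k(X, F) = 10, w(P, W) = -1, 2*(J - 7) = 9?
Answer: 3/737 ≈ 0.0040706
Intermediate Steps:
J = 23/2 (J = 7 + (½)*9 = 7 + 9/2 = 23/2 ≈ 11.500)
q = 704/3 (q = -(-22)*(4 + 28)/3 = -(-22)*32/3 = -⅓*(-704) = 704/3 ≈ 234.67)
Z(G) = 10 - G
1/(q + Z(w(5, 2))) = 1/(704/3 + (10 - 1*(-1))) = 1/(704/3 + (10 + 1)) = 1/(704/3 + 11) = 1/(737/3) = 3/737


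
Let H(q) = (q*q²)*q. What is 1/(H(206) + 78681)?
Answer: 1/1800892777 ≈ 5.5528e-10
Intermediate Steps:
H(q) = q⁴ (H(q) = q³*q = q⁴)
1/(H(206) + 78681) = 1/(206⁴ + 78681) = 1/(1800814096 + 78681) = 1/1800892777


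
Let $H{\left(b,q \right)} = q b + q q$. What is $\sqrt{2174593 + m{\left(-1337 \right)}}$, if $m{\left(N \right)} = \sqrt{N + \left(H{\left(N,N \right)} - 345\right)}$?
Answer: $\sqrt{2174593 + 4 \sqrt{223341}} \approx 1475.3$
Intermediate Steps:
$H{\left(b,q \right)} = q^{2} + b q$ ($H{\left(b,q \right)} = b q + q^{2} = q^{2} + b q$)
$m{\left(N \right)} = \sqrt{-345 + N + 2 N^{2}}$ ($m{\left(N \right)} = \sqrt{N + \left(N \left(N + N\right) - 345\right)} = \sqrt{N + \left(N 2 N - 345\right)} = \sqrt{N + \left(2 N^{2} - 345\right)} = \sqrt{N + \left(-345 + 2 N^{2}\right)} = \sqrt{-345 + N + 2 N^{2}}$)
$\sqrt{2174593 + m{\left(-1337 \right)}} = \sqrt{2174593 + \sqrt{-345 - 1337 + 2 \left(-1337\right)^{2}}} = \sqrt{2174593 + \sqrt{-345 - 1337 + 2 \cdot 1787569}} = \sqrt{2174593 + \sqrt{-345 - 1337 + 3575138}} = \sqrt{2174593 + \sqrt{3573456}} = \sqrt{2174593 + 4 \sqrt{223341}}$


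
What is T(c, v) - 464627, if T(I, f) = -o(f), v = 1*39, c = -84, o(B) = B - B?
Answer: -464627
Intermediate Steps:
o(B) = 0
v = 39
T(I, f) = 0 (T(I, f) = -1*0 = 0)
T(c, v) - 464627 = 0 - 464627 = -464627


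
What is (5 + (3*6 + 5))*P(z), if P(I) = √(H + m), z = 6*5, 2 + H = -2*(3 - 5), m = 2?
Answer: 56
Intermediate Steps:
H = 2 (H = -2 - 2*(3 - 5) = -2 - 2*(-2) = -2 + 4 = 2)
z = 30
P(I) = 2 (P(I) = √(2 + 2) = √4 = 2)
(5 + (3*6 + 5))*P(z) = (5 + (3*6 + 5))*2 = (5 + (18 + 5))*2 = (5 + 23)*2 = 28*2 = 56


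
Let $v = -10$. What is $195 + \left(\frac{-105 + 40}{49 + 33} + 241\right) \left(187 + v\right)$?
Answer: $\frac{3502359}{82} \approx 42712.0$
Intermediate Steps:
$195 + \left(\frac{-105 + 40}{49 + 33} + 241\right) \left(187 + v\right) = 195 + \left(\frac{-105 + 40}{49 + 33} + 241\right) \left(187 - 10\right) = 195 + \left(- \frac{65}{82} + 241\right) 177 = 195 + \frac{19697}{82} \cdot 177 = 195 + \frac{3486369}{82} = \frac{3502359}{82}$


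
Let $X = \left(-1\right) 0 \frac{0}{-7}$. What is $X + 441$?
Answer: $441$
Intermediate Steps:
$X = 0$ ($X = 0 \cdot 0 \left(- \frac{1}{7}\right) = 0 \cdot 0 = 0$)
$X + 441 = 0 + 441 = 441$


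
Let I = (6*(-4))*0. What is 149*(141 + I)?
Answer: 21009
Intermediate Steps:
I = 0 (I = -24*0 = 0)
149*(141 + I) = 149*(141 + 0) = 149*141 = 21009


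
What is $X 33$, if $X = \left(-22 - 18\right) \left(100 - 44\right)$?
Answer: $-73920$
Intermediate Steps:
$X = -2240$ ($X = - 40 \left(100 - 44\right) = \left(-40\right) 56 = -2240$)
$X 33 = \left(-2240\right) 33 = -73920$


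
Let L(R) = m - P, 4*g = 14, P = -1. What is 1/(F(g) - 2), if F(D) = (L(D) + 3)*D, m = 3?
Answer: 2/45 ≈ 0.044444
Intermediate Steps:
g = 7/2 (g = (1/4)*14 = 7/2 ≈ 3.5000)
L(R) = 4 (L(R) = 3 - 1*(-1) = 3 + 1 = 4)
F(D) = 7*D (F(D) = (4 + 3)*D = 7*D)
1/(F(g) - 2) = 1/(7*(7/2) - 2) = 1/(49/2 - 2) = 1/(45/2) = 2/45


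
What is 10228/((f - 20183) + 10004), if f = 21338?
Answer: 10228/11159 ≈ 0.91657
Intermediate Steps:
10228/((f - 20183) + 10004) = 10228/((21338 - 20183) + 10004) = 10228/(1155 + 10004) = 10228/11159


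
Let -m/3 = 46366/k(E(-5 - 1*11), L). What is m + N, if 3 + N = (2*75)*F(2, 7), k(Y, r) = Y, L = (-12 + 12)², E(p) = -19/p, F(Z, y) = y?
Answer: -2205675/19 ≈ -1.1609e+5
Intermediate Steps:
L = 0 (L = 0² = 0)
N = 1047 (N = -3 + (2*75)*7 = -3 + 150*7 = -3 + 1050 = 1047)
m = -2225568/19 (m = -139098/((-19/(-5 - 1*11))) = -139098/((-19/(-5 - 11))) = -139098/((-19/(-16))) = -139098/((-19*(-1/16))) = -139098/19/16 = -139098*16/19 = -3*741856/19 = -2225568/19 ≈ -1.1714e+5)
m + N = -2225568/19 + 1047 = -2205675/19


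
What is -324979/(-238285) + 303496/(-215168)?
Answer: -299182861/6408913360 ≈ -0.046682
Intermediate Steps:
-324979/(-238285) + 303496/(-215168) = -324979*(-1/238285) + 303496*(-1/215168) = 324979/238285 - 37937/26896 = -299182861/6408913360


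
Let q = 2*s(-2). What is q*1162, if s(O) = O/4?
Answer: -1162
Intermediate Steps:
s(O) = O/4 (s(O) = O*(1/4) = O/4)
q = -1 (q = 2*((1/4)*(-2)) = 2*(-1/2) = -1)
q*1162 = -1*1162 = -1162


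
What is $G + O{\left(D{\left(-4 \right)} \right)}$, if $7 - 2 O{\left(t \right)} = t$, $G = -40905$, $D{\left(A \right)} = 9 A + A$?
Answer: $- \frac{81763}{2} \approx -40882.0$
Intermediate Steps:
$D{\left(A \right)} = 10 A$
$O{\left(t \right)} = \frac{7}{2} - \frac{t}{2}$
$G + O{\left(D{\left(-4 \right)} \right)} = -40905 - \left(- \frac{7}{2} + \frac{10 \left(-4\right)}{2}\right) = -40905 + \left(\frac{7}{2} - -20\right) = -40905 + \left(\frac{7}{2} + 20\right) = -40905 + \frac{47}{2} = - \frac{81763}{2}$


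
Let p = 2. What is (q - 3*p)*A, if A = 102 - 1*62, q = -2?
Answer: -320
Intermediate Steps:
A = 40 (A = 102 - 62 = 40)
(q - 3*p)*A = (-2 - 3*2)*40 = (-2 - 6)*40 = -8*40 = -320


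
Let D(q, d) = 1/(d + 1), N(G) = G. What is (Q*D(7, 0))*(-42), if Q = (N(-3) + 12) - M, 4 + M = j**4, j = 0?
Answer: -546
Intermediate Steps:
M = -4 (M = -4 + 0**4 = -4 + 0 = -4)
D(q, d) = 1/(1 + d)
Q = 13 (Q = (-3 + 12) - 1*(-4) = 9 + 4 = 13)
(Q*D(7, 0))*(-42) = (13/(1 + 0))*(-42) = (13/1)*(-42) = (13*1)*(-42) = 13*(-42) = -546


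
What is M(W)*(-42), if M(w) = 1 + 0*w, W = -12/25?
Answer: -42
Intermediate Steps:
W = -12/25 (W = -12*1/25 = -12/25 ≈ -0.48000)
M(w) = 1 (M(w) = 1 + 0 = 1)
M(W)*(-42) = 1*(-42) = -42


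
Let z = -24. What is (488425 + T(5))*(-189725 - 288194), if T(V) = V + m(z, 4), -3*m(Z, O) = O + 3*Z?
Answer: -700322430002/3 ≈ -2.3344e+11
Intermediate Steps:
m(Z, O) = -Z - O/3 (m(Z, O) = -(O + 3*Z)/3 = -Z - O/3)
T(V) = 68/3 + V (T(V) = V + (-1*(-24) - ⅓*4) = V + (24 - 4/3) = V + 68/3 = 68/3 + V)
(488425 + T(5))*(-189725 - 288194) = (488425 + (68/3 + 5))*(-189725 - 288194) = (488425 + 83/3)*(-477919) = (1465358/3)*(-477919) = -700322430002/3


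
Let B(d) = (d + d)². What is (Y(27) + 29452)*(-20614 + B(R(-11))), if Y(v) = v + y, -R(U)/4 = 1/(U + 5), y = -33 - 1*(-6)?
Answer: -5463640520/9 ≈ -6.0707e+8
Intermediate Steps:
y = -27 (y = -33 + 6 = -27)
R(U) = -4/(5 + U) (R(U) = -4/(U + 5) = -4/(5 + U))
Y(v) = -27 + v (Y(v) = v - 27 = -27 + v)
B(d) = 4*d² (B(d) = (2*d)² = 4*d²)
(Y(27) + 29452)*(-20614 + B(R(-11))) = ((-27 + 27) + 29452)*(-20614 + 4*(-4/(5 - 11))²) = (0 + 29452)*(-20614 + 4*(-4/(-6))²) = 29452*(-20614 + 4*(-4*(-⅙))²) = 29452*(-20614 + 4*(⅔)²) = 29452*(-20614 + 4*(4/9)) = 29452*(-20614 + 16/9) = 29452*(-185510/9) = -5463640520/9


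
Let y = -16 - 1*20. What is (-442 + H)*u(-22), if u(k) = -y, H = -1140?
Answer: -56952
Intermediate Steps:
y = -36 (y = -16 - 20 = -36)
u(k) = 36 (u(k) = -1*(-36) = 36)
(-442 + H)*u(-22) = (-442 - 1140)*36 = -1582*36 = -56952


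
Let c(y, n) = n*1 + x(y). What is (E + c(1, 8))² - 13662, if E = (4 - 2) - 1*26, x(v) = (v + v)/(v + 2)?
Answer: -120842/9 ≈ -13427.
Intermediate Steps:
x(v) = 2*v/(2 + v) (x(v) = (2*v)/(2 + v) = 2*v/(2 + v))
c(y, n) = n + 2*y/(2 + y) (c(y, n) = n*1 + 2*y/(2 + y) = n + 2*y/(2 + y))
E = -24 (E = 2 - 26 = -24)
(E + c(1, 8))² - 13662 = (-24 + (2*1 + 8*(2 + 1))/(2 + 1))² - 13662 = (-24 + (2 + 8*3)/3)² - 13662 = (-24 + (2 + 24)/3)² - 13662 = (-24 + (⅓)*26)² - 13662 = (-24 + 26/3)² - 13662 = (-46/3)² - 13662 = 2116/9 - 13662 = -120842/9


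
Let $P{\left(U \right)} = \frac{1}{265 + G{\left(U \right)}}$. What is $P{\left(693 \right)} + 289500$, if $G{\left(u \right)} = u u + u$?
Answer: $\frac{139309426501}{481207} \approx 2.895 \cdot 10^{5}$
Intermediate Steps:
$G{\left(u \right)} = u + u^{2}$ ($G{\left(u \right)} = u^{2} + u = u + u^{2}$)
$P{\left(U \right)} = \frac{1}{265 + U \left(1 + U\right)}$
$P{\left(693 \right)} + 289500 = \frac{1}{265 + 693 \left(1 + 693\right)} + 289500 = \frac{1}{265 + 693 \cdot 694} + 289500 = \frac{1}{265 + 480942} + 289500 = \frac{1}{481207} + 289500 = \frac{139309426501}{481207}$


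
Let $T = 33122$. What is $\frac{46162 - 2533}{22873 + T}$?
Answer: $\frac{14543}{18665} \approx 0.77916$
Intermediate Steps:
$\frac{46162 - 2533}{22873 + T} = \frac{46162 - 2533}{22873 + 33122} = \frac{43629}{55995} = 43629 \cdot \frac{1}{55995} = \frac{14543}{18665}$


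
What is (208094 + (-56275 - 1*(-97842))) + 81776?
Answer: 331437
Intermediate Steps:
(208094 + (-56275 - 1*(-97842))) + 81776 = (208094 + (-56275 + 97842)) + 81776 = (208094 + 41567) + 81776 = 249661 + 81776 = 331437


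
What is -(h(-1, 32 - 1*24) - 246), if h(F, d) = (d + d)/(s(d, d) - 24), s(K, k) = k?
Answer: 247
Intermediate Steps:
h(F, d) = 2*d/(-24 + d) (h(F, d) = (d + d)/(d - 24) = (2*d)/(-24 + d) = 2*d/(-24 + d))
-(h(-1, 32 - 1*24) - 246) = -(2*(32 - 1*24)/(-24 + (32 - 1*24)) - 246) = -(2*(32 - 24)/(-24 + (32 - 24)) - 246) = -(2*8/(-24 + 8) - 246) = -(2*8/(-16) - 246) = -(2*8*(-1/16) - 246) = -(-1 - 246) = -1*(-247) = 247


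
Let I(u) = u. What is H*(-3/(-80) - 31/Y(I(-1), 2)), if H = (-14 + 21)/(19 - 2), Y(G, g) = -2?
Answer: 8701/1360 ≈ 6.3978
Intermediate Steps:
H = 7/17 ≈ 0.41176
H*(-3/(-80) - 31/Y(I(-1), 2)) = 7*(-3/(-80) - 31/(-2))/17 = 7*(-3*(-1/80) - 31*(-½))/17 = 7*(3/80 + 31/2)/17 = (7/17)*(1243/80) = 8701/1360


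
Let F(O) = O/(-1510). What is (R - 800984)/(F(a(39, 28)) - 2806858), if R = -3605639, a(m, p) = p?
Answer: 3327000365/2119177804 ≈ 1.5699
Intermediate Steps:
F(O) = -O/1510 (F(O) = O*(-1/1510) = -O/1510)
(R - 800984)/(F(a(39, 28)) - 2806858) = (-3605639 - 800984)/(-1/1510*28 - 2806858) = -4406623/(-14/755 - 2806858) = -4406623/(-2119177804/755) = -4406623*(-755/2119177804) = 3327000365/2119177804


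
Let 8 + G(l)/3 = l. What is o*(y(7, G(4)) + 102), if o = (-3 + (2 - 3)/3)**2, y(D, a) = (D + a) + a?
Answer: 8500/9 ≈ 944.44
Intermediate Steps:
G(l) = -24 + 3*l
y(D, a) = D + 2*a
o = 100/9 (o = (-3 - 1*1/3)**2 = (-3 - 1/3)**2 = (-10/3)**2 = 100/9 ≈ 11.111)
o*(y(7, G(4)) + 102) = 100*((7 + 2*(-24 + 3*4)) + 102)/9 = 100*((7 + 2*(-24 + 12)) + 102)/9 = 100*((7 + 2*(-12)) + 102)/9 = 100*((7 - 24) + 102)/9 = 100*(-17 + 102)/9 = (100/9)*85 = 8500/9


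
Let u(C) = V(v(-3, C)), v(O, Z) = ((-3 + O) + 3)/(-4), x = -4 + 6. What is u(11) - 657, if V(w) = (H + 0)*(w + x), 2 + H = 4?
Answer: -1303/2 ≈ -651.50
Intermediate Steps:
x = 2
H = 2 (H = -2 + 4 = 2)
v(O, Z) = -O/4 (v(O, Z) = O*(-¼) = -O/4)
V(w) = 4 + 2*w (V(w) = (2 + 0)*(w + 2) = 2*(2 + w) = 4 + 2*w)
u(C) = 11/2 (u(C) = 4 + 2*(-¼*(-3)) = 4 + 2*(¾) = 4 + 3/2 = 11/2)
u(11) - 657 = 11/2 - 657 = -1303/2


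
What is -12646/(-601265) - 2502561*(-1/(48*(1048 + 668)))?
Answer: 501914655131/16508331840 ≈ 30.404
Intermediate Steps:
-12646/(-601265) - 2502561*(-1/(48*(1048 + 668))) = -12646*(-1/601265) - 2502561/(1716*(-48)) = 12646/601265 - 2502561/(-82368) = 12646/601265 - 2502561*(-1/82368) = 12646/601265 + 834187/27456 = 501914655131/16508331840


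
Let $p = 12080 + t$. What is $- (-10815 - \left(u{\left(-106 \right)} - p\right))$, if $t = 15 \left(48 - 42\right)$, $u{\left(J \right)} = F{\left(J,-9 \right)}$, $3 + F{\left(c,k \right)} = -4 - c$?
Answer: $-1256$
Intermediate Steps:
$F{\left(c,k \right)} = -7 - c$ ($F{\left(c,k \right)} = -3 - \left(4 + c\right) = -7 - c$)
$u{\left(J \right)} = -7 - J$
$t = 90$ ($t = 15 \cdot 6 = 90$)
$p = 12170$ ($p = 12080 + 90 = 12170$)
$- (-10815 - \left(u{\left(-106 \right)} - p\right)) = - (-10815 - \left(\left(-7 - -106\right) - 12170\right)) = - (-10815 - \left(\left(-7 + 106\right) - 12170\right)) = - (-10815 - \left(99 - 12170\right)) = - (-10815 - -12071) = - (-10815 + 12071) = \left(-1\right) 1256 = -1256$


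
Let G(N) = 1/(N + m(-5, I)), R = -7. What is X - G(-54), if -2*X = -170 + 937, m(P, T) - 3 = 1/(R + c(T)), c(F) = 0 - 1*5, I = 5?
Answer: -470147/1226 ≈ -383.48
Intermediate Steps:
c(F) = -5 (c(F) = 0 - 5 = -5)
m(P, T) = 35/12 (m(P, T) = 3 + 1/(-7 - 5) = 3 + 1/(-12) = 3 - 1/12 = 35/12)
G(N) = 1/(35/12 + N) (G(N) = 1/(N + 35/12) = 1/(35/12 + N))
X = -767/2 (X = -(-170 + 937)/2 = -½*767 = -767/2 ≈ -383.50)
X - G(-54) = -767/2 - 12/(35 + 12*(-54)) = -767/2 - 12/(35 - 648) = -767/2 - 12/(-613) = -767/2 - 12*(-1)/613 = -767/2 - 1*(-12/613) = -767/2 + 12/613 = -470147/1226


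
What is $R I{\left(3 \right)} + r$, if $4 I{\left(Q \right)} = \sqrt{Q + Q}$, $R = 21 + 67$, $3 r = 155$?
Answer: $\frac{155}{3} + 22 \sqrt{6} \approx 105.56$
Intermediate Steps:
$r = \frac{155}{3}$ ($r = \frac{1}{3} \cdot 155 = \frac{155}{3} \approx 51.667$)
$R = 88$
$I{\left(Q \right)} = \frac{\sqrt{2} \sqrt{Q}}{4}$ ($I{\left(Q \right)} = \frac{\sqrt{Q + Q}}{4} = \frac{\sqrt{2 Q}}{4} = \frac{\sqrt{2} \sqrt{Q}}{4}$)
$R I{\left(3 \right)} + r = 88 \frac{\sqrt{2} \sqrt{3}}{4} + \frac{155}{3} = 88 \frac{\sqrt{6}}{4} + \frac{155}{3} = 22 \sqrt{6} + \frac{155}{3} = \frac{155}{3} + 22 \sqrt{6}$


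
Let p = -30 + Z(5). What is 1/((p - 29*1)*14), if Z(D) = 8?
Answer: -1/714 ≈ -0.0014006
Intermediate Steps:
p = -22 (p = -30 + 8 = -22)
1/((p - 29*1)*14) = 1/((-22 - 29*1)*14) = 1/((-22 - 29)*14) = 1/(-51*14) = 1/(-714) = -1/714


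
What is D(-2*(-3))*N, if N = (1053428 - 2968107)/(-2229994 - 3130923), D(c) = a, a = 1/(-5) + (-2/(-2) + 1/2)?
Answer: 24890827/53609170 ≈ 0.46430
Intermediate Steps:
a = 13/10 (a = -⅕ + (-2*(-½) + 1*(½)) = -⅕ + (1 + ½) = -⅕ + 3/2 = 13/10 ≈ 1.3000)
D(c) = 13/10
N = 1914679/5360917 (N = -1914679/(-5360917) = -1914679*(-1/5360917) = 1914679/5360917 ≈ 0.35716)
D(-2*(-3))*N = (13/10)*(1914679/5360917) = 24890827/53609170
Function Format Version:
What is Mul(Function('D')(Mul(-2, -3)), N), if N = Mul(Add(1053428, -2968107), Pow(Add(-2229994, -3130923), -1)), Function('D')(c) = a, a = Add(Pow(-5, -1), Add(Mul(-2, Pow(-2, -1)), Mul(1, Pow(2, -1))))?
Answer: Rational(24890827, 53609170) ≈ 0.46430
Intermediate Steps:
a = Rational(13, 10) (a = Add(Rational(-1, 5), Add(Mul(-2, Rational(-1, 2)), Mul(1, Rational(1, 2)))) = Add(Rational(-1, 5), Add(1, Rational(1, 2))) = Add(Rational(-1, 5), Rational(3, 2)) = Rational(13, 10) ≈ 1.3000)
Function('D')(c) = Rational(13, 10)
N = Rational(1914679, 5360917) (N = Mul(-1914679, Pow(-5360917, -1)) = Mul(-1914679, Rational(-1, 5360917)) = Rational(1914679, 5360917) ≈ 0.35716)
Mul(Function('D')(Mul(-2, -3)), N) = Mul(Rational(13, 10), Rational(1914679, 5360917)) = Rational(24890827, 53609170)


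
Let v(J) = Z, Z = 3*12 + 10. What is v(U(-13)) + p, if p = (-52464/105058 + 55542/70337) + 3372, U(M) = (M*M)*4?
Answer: 12629667394648/3694732273 ≈ 3418.3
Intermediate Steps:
U(M) = 4*M² (U(M) = M²*4 = 4*M²)
Z = 46 (Z = 36 + 10 = 46)
v(J) = 46
p = 12459709710090/3694732273 (p = (-52464*1/105058 + 55542*(1/70337)) + 3372 = (-26232/52529 + 55542/70337) + 3372 = 1072485534/3694732273 + 3372 = 12459709710090/3694732273 ≈ 3372.3)
v(U(-13)) + p = 46 + 12459709710090/3694732273 = 12629667394648/3694732273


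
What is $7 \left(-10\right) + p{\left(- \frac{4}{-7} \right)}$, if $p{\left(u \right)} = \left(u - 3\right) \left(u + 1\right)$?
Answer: $- \frac{3617}{49} \approx -73.816$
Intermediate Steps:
$p{\left(u \right)} = \left(1 + u\right) \left(-3 + u\right)$ ($p{\left(u \right)} = \left(-3 + u\right) \left(1 + u\right) = \left(1 + u\right) \left(-3 + u\right)$)
$7 \left(-10\right) + p{\left(- \frac{4}{-7} \right)} = 7 \left(-10\right) - \left(3 - \frac{16}{49} + 2 \left(-4\right) \frac{1}{-7}\right) = -70 - \left(3 - \frac{16}{49} + 2 \left(-4\right) \left(- \frac{1}{7}\right)\right) = -70 - \left(\frac{29}{7} - \frac{16}{49}\right) = -70 - \frac{187}{49} = - \frac{3617}{49}$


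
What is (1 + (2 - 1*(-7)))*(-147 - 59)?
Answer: -2060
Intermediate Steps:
(1 + (2 - 1*(-7)))*(-147 - 59) = (1 + (2 + 7))*(-206) = (1 + 9)*(-206) = 10*(-206) = -2060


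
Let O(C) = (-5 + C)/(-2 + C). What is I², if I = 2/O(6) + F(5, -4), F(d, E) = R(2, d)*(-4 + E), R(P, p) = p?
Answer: 1024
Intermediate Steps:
O(C) = (-5 + C)/(-2 + C)
F(d, E) = d*(-4 + E)
I = -32 (I = 2/(((-5 + 6)/(-2 + 6))) + 5*(-4 - 4) = 2/((1/4)) + 5*(-8) = 2/(((¼)*1)) - 40 = 2/(¼) - 40 = 2*4 - 40 = 8 - 40 = -32)
I² = (-32)² = 1024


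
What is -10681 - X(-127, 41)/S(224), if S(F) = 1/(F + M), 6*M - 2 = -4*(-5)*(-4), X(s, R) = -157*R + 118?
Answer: 1322628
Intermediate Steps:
X(s, R) = 118 - 157*R
M = -13 (M = 1/3 + (-4*(-5)*(-4))/6 = 1/3 + (20*(-4))/6 = 1/3 + (1/6)*(-80) = 1/3 - 40/3 = -13)
S(F) = 1/(-13 + F) (S(F) = 1/(F - 13) = 1/(-13 + F))
-10681 - X(-127, 41)/S(224) = -10681 - (118 - 157*41)/(1/(-13 + 224)) = -10681 - (118 - 6437)/(1/211) = -10681 - (-6319)/1/211 = -10681 - (-6319)*211 = -10681 - 1*(-1333309) = -10681 + 1333309 = 1322628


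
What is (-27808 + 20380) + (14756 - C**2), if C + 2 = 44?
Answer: 5564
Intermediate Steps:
C = 42 (C = -2 + 44 = 42)
(-27808 + 20380) + (14756 - C**2) = (-27808 + 20380) + (14756 - 1*42**2) = -7428 + (14756 - 1*1764) = -7428 + (14756 - 1764) = -7428 + 12992 = 5564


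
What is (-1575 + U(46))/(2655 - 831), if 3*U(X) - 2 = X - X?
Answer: -4723/5472 ≈ -0.86312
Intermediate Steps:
U(X) = ⅔ (U(X) = ⅔ + (X - X)/3 = ⅔ + (⅓)*0 = ⅔ + 0 = ⅔)
(-1575 + U(46))/(2655 - 831) = (-1575 + ⅔)/(2655 - 831) = -4723/3/1824 = -4723/3*1/1824 = -4723/5472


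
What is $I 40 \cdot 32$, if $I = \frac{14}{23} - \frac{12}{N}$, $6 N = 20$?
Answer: $- \frac{88064}{23} \approx -3828.9$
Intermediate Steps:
$N = \frac{10}{3}$ ($N = \frac{1}{6} \cdot 20 = \frac{10}{3} \approx 3.3333$)
$I = - \frac{344}{115}$ ($I = \frac{14}{23} - \frac{12}{\frac{10}{3}} = 14 \cdot \frac{1}{23} - \frac{18}{5} = \frac{14}{23} - \frac{18}{5} = - \frac{344}{115} \approx -2.9913$)
$I 40 \cdot 32 = \left(- \frac{344}{115}\right) 40 \cdot 32 = \left(- \frac{2752}{23}\right) 32 = - \frac{88064}{23}$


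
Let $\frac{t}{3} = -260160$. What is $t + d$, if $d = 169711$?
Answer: $-610769$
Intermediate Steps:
$t = -780480$ ($t = 3 \left(-260160\right) = -780480$)
$t + d = -780480 + 169711 = -610769$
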